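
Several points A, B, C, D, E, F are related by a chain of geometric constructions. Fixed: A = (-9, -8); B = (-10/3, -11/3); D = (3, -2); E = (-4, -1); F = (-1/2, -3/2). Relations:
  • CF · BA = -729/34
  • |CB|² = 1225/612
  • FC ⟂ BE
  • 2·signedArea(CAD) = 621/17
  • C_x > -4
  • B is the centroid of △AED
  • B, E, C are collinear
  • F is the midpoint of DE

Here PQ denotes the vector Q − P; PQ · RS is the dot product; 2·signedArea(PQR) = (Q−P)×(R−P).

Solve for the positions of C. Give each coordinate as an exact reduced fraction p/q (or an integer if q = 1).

1. C_x = -125/34  [B, E, C are collinear ∩ FC ⟂ BE]
2. C_y = -39/17  [B, E, C are collinear ∩ FC ⟂ BE]
   → C = (-125/34, -39/17)

C = (-125/34, -39/17)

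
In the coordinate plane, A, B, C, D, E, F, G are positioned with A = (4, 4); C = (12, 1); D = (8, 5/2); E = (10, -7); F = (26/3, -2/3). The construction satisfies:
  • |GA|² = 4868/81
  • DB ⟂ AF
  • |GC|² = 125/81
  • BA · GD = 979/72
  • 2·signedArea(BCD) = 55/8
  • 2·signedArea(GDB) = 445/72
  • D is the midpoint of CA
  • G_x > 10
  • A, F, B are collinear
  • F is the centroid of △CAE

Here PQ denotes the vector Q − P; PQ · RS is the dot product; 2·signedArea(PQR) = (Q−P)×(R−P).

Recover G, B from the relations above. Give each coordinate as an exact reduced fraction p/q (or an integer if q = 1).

1. B_x = 27/4  [A, F, B are collinear ∩ DB ⟂ AF]
2. B_y = 5/4  [A, F, B are collinear ∩ DB ⟂ AF]
   → B = (27/4, 5/4)
3. G_x = 98/9  [line 5/4·x + -5/4·y + -235/18 = 0 ∩ |GA|² = 4868/81]
4. G_y = 4/9  [line 5/4·x + -5/4·y + -235/18 = 0 ∩ |GA|² = 4868/81]
   → G = (98/9, 4/9)

B = (27/4, 5/4)
G = (98/9, 4/9)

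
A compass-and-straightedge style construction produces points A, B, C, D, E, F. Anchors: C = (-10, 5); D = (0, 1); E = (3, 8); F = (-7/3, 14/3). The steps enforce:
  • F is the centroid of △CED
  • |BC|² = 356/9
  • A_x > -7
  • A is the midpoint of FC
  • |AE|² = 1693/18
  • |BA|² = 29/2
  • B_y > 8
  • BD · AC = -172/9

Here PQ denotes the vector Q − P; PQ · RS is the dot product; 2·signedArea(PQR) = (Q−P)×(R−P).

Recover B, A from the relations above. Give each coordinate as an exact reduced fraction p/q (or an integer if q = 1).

1. A_x = -37/6  [A is the midpoint of FC]
2. A_y = 29/6  [A is the midpoint of FC]
   → A = (-37/6, 29/6)
3. B_x = -14/3  [line 23/6·x + -1/6·y + 347/18 = 0 ∩ |BC|² = 356/9]
4. B_y = 25/3  [line 23/6·x + -1/6·y + 347/18 = 0 ∩ |BC|² = 356/9]
   → B = (-14/3, 25/3)

A = (-37/6, 29/6)
B = (-14/3, 25/3)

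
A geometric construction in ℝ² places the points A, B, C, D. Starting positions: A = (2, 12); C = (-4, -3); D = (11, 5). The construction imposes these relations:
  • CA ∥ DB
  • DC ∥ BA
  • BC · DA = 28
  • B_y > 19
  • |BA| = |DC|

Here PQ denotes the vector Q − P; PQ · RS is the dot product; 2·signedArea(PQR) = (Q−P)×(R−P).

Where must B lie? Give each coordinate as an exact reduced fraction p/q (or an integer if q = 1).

B = (17, 20)

1. B_x = 17  [DC ∥ BA ∩ CA ∥ DB]
2. B_y = 20  [DC ∥ BA ∩ CA ∥ DB]
   → B = (17, 20)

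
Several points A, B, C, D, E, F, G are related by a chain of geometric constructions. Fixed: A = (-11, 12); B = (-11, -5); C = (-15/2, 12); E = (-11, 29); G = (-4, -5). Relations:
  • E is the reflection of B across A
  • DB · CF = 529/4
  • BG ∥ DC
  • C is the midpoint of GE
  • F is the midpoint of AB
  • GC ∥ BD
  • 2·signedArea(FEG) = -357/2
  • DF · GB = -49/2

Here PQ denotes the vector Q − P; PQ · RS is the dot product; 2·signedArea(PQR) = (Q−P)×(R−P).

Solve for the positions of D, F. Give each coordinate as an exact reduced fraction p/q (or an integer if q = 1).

D = (-29/2, 12)
F = (-11, 7/2)

1. D_x = -29/2  [BG ∥ DC ∩ GC ∥ BD]
2. D_y = 12  [BG ∥ DC ∩ GC ∥ BD]
   → D = (-29/2, 12)
3. F_x = -11  [F is the midpoint of AB]
4. F_y = 7/2  [F is the midpoint of AB]
   → F = (-11, 7/2)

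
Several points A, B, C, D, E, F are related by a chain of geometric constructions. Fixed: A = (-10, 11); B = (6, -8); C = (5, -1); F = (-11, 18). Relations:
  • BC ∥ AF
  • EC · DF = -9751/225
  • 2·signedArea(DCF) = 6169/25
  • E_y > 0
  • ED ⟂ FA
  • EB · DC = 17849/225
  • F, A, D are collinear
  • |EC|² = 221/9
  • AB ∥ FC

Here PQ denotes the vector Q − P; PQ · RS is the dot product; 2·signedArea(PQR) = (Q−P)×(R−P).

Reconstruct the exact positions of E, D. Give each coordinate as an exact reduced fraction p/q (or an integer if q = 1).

1. D_x = -626/75  [F, A, D are collinear ∩ 2·signedArea(DCF) = 6169/25]
2. D_y = -43/75  [F, A, D are collinear ∩ 2·signedArea(DCF) = 6169/25]
   → D = (-626/75, -43/75)
3. E_x = 1/3  [EC · DF = -9751/225 ∩ EB · DC = 17849/225]
4. E_y = 2/3  [EC · DF = -9751/225 ∩ EB · DC = 17849/225]
   → E = (1/3, 2/3)

D = (-626/75, -43/75)
E = (1/3, 2/3)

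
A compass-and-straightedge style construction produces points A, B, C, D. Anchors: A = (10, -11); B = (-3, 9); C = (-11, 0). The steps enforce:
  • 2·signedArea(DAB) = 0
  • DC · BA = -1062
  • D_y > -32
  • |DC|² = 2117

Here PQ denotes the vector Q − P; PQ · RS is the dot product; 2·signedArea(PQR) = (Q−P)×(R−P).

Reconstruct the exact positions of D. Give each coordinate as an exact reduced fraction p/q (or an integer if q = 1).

D = (23, -31)

1. D_x = 23  [2·signedArea(DAB) = 0 ∩ DC · BA = -1062]
2. D_y = -31  [2·signedArea(DAB) = 0 ∩ DC · BA = -1062]
   → D = (23, -31)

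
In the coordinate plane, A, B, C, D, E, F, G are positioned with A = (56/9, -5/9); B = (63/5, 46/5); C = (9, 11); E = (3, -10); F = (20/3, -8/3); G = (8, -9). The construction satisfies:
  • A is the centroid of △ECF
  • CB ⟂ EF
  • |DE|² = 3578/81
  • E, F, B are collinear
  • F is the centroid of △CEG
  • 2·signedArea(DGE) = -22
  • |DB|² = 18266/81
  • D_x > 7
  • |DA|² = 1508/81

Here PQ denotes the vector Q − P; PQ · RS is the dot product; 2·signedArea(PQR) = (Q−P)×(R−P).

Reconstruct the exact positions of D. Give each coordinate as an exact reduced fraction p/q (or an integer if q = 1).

1. D_x = 64/9  [line 1·x + -5·y + -31 = 0 ∩ |DE|² = 3578/81]
2. D_y = -43/9  [line 1·x + -5·y + -31 = 0 ∩ |DE|² = 3578/81]
   → D = (64/9, -43/9)

D = (64/9, -43/9)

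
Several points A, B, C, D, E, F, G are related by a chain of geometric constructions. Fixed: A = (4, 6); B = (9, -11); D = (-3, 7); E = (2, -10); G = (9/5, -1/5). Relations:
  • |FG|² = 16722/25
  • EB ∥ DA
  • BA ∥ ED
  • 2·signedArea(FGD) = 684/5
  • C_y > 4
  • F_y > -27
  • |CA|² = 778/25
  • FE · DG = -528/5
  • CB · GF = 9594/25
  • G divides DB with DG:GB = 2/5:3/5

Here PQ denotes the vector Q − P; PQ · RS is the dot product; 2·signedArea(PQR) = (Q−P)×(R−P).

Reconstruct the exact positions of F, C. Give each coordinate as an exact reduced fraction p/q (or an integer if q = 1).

C = (-7/5, 23/5)
F = (0, -26)

1. F_x = 0  [2·signedArea(FGD) = 684/5 ∩ FE · DG = -528/5]
2. F_y = -26  [2·signedArea(FGD) = 684/5 ∩ FE · DG = -528/5]
   → F = (0, -26)
3. C_x = -7/5  [line 9/5·x + 129/5·y + -2904/25 = 0 ∩ |CA|² = 778/25]
4. C_y = 23/5  [line 9/5·x + 129/5·y + -2904/25 = 0 ∩ |CA|² = 778/25]
   → C = (-7/5, 23/5)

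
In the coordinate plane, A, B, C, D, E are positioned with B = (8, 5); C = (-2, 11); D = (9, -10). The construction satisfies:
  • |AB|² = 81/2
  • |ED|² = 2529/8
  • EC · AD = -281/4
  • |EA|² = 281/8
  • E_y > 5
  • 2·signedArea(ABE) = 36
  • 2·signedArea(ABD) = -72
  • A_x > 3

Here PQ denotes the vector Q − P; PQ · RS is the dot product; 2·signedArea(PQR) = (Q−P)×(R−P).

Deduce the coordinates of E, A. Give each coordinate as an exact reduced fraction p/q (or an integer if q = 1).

A = (7/2, 1/2)
E = (3/4, 23/4)

1. A_x = 7/2  [line 15·x + 1·y + -53 = 0 ∩ |AB|² = 81/2]
2. A_y = 1/2  [line 15·x + 1·y + -53 = 0 ∩ |AB|² = 81/2]
   → A = (7/2, 1/2)
3. E_x = 3/4  [EC · AD = -281/4 ∩ 2·signedArea(ABE) = 36]
4. E_y = 23/4  [EC · AD = -281/4 ∩ 2·signedArea(ABE) = 36]
   → E = (3/4, 23/4)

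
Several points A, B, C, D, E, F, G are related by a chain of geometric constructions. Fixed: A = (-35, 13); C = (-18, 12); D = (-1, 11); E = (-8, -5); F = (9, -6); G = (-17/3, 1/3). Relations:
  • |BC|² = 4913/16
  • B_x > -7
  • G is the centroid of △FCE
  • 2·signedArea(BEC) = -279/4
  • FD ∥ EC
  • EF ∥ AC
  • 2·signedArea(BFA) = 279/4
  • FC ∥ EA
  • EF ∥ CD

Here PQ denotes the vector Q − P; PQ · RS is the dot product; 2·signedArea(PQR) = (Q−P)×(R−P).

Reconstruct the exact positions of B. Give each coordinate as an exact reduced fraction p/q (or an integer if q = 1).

B = (-25/4, -1)

1. B_x = -25/4  [2·signedArea(BEC) = -279/4 ∩ 2·signedArea(BFA) = 279/4]
2. B_y = -1  [2·signedArea(BEC) = -279/4 ∩ 2·signedArea(BFA) = 279/4]
   → B = (-25/4, -1)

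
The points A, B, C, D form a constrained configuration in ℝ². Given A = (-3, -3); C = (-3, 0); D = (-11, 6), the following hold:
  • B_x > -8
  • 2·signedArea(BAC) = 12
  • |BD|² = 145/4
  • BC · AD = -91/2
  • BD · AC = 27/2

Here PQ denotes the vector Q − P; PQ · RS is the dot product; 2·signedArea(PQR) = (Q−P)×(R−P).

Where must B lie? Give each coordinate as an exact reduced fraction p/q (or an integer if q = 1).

1. B_x = -7  [2·signedArea(BAC) = 12 ∩ BD · AC = 27/2]
2. B_y = 3/2  [2·signedArea(BAC) = 12 ∩ BD · AC = 27/2]
   → B = (-7, 3/2)

B = (-7, 3/2)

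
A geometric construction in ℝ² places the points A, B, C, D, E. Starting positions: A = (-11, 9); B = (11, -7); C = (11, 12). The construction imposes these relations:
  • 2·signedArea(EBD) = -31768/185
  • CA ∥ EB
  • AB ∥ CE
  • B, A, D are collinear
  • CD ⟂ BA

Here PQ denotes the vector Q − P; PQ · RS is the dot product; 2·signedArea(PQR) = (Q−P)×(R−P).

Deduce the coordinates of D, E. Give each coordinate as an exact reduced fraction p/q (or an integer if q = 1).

D = (363/185, -79/185)
E = (33, -4)

1. D_x = 363/185  [B, A, D are collinear ∩ CD ⟂ BA]
2. D_y = -79/185  [B, A, D are collinear ∩ CD ⟂ BA]
   → D = (363/185, -79/185)
3. E_x = 33  [CA ∥ EB ∩ AB ∥ CE]
4. E_y = -4  [CA ∥ EB ∩ AB ∥ CE]
   → E = (33, -4)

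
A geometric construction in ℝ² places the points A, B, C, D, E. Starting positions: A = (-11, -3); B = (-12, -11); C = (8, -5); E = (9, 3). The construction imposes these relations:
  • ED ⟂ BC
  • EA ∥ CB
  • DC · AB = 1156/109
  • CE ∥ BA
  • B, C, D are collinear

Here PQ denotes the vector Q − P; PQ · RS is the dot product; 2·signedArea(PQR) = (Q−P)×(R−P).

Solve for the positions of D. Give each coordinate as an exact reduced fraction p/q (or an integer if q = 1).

D = (1212/109, -443/109)

1. D_x = 1212/109  [B, C, D are collinear ∩ ED ⟂ BC]
2. D_y = -443/109  [B, C, D are collinear ∩ ED ⟂ BC]
   → D = (1212/109, -443/109)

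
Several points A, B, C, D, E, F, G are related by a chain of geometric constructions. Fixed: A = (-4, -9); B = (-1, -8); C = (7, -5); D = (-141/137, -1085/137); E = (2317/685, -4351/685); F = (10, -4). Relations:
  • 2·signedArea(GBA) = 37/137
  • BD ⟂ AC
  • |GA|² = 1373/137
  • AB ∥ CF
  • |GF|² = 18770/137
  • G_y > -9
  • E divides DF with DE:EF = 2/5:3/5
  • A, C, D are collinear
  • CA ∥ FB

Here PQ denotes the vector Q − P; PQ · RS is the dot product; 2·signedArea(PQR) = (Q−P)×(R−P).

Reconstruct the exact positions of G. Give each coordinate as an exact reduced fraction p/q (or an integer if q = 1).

G = (-133/137, -1107/137)

1. G_x = -133/137  [line 1·x + -3·y + -3188/137 = 0 ∩ |GA|² = 1373/137]
2. G_y = -1107/137  [line 1·x + -3·y + -3188/137 = 0 ∩ |GA|² = 1373/137]
   → G = (-133/137, -1107/137)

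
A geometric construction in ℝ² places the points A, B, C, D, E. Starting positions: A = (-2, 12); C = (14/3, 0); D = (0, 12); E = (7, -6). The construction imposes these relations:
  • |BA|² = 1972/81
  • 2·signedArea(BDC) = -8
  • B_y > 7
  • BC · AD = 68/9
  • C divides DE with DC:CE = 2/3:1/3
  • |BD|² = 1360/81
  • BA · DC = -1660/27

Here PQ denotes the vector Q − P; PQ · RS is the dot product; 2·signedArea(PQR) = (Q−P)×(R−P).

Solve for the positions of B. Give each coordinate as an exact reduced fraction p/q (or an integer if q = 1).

1. B_x = 8/9  [2·signedArea(BDC) = -8 ∩ BC · AD = 68/9]
2. B_y = 8  [2·signedArea(BDC) = -8 ∩ BC · AD = 68/9]
   → B = (8/9, 8)

B = (8/9, 8)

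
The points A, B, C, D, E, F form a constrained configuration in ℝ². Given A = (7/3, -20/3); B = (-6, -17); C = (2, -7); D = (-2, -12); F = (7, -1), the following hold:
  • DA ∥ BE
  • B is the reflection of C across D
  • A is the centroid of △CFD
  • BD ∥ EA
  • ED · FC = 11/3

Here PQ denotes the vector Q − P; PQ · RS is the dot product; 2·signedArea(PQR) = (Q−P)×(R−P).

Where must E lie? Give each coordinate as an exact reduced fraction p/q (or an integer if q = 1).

E = (-5/3, -35/3)

1. E_x = -5/3  [BD ∥ EA ∩ DA ∥ BE]
2. E_y = -35/3  [BD ∥ EA ∩ DA ∥ BE]
   → E = (-5/3, -35/3)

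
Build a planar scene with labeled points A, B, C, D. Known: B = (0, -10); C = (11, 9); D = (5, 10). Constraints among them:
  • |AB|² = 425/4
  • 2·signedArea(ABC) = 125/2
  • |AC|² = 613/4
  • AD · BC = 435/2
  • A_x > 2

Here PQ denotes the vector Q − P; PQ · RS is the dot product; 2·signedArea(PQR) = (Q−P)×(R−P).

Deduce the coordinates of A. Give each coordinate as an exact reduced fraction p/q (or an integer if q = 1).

A = (5/2, 0)

1. A_x = 5/2  [2·signedArea(ABC) = 125/2 ∩ AD · BC = 435/2]
2. A_y = 0  [2·signedArea(ABC) = 125/2 ∩ AD · BC = 435/2]
   → A = (5/2, 0)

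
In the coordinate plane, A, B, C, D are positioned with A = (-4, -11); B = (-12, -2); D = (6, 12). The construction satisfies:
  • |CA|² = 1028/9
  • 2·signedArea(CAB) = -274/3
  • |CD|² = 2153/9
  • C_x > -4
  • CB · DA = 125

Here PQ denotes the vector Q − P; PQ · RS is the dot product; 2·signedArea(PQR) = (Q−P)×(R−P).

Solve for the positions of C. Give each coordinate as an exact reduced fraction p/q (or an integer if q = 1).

C = (-10/3, -1/3)

1. C_x = -10/3  [2·signedArea(CAB) = -274/3 ∩ CB · DA = 125]
2. C_y = -1/3  [2·signedArea(CAB) = -274/3 ∩ CB · DA = 125]
   → C = (-10/3, -1/3)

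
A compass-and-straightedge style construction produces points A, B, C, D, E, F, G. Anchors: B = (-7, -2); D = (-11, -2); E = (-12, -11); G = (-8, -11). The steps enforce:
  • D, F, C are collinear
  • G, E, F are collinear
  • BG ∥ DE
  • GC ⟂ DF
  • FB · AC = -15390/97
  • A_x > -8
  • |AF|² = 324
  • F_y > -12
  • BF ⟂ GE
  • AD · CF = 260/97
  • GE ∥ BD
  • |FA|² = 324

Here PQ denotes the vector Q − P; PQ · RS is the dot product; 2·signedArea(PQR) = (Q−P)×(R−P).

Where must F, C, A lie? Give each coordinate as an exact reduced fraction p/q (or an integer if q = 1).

A = (-7, 7)
C = (-695/97, -1031/97)
F = (-7, -11)

1. F_x = -7  [G, E, F are collinear ∩ BF ⟂ GE]
2. F_y = -11  [G, E, F are collinear ∩ BF ⟂ GE]
   → F = (-7, -11)
3. C_x = -695/97  [D, F, C are collinear ∩ GC ⟂ DF]
4. C_y = -1031/97  [D, F, C are collinear ∩ GC ⟂ DF]
   → C = (-695/97, -1031/97)
5. A_x = -7  [AD · CF = 260/97 ∩ FB · AC = -15390/97]
6. A_y = 7  [AD · CF = 260/97 ∩ FB · AC = -15390/97]
   → A = (-7, 7)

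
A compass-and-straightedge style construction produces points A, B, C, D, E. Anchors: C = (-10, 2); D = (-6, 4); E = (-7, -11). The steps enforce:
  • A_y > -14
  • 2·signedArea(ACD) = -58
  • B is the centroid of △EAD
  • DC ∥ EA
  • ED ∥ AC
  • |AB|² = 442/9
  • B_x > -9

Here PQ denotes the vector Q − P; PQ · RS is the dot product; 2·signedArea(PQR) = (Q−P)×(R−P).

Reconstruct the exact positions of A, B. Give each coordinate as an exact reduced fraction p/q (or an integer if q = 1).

A = (-11, -13)
B = (-8, -20/3)

1. A_x = -11  [ED ∥ AC ∩ DC ∥ EA]
2. A_y = -13  [ED ∥ AC ∩ DC ∥ EA]
   → A = (-11, -13)
3. B_x = -8  [B is the centroid of △EAD]
4. B_y = -20/3  [B is the centroid of △EAD]
   → B = (-8, -20/3)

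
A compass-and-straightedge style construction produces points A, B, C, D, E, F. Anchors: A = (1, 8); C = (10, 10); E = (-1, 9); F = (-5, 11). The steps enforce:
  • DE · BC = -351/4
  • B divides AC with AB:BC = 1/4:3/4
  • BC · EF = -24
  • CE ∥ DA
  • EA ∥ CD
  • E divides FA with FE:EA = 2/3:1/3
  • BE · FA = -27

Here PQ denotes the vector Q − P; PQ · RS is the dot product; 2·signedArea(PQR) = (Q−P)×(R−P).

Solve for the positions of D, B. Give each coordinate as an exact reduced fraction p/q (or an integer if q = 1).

1. D_x = 12  [CE ∥ DA ∩ EA ∥ CD]
2. D_y = 9  [CE ∥ DA ∩ EA ∥ CD]
   → D = (12, 9)
3. B_x = 13/4  [B divides AC with AB:BC = 1/4:3/4]
4. B_y = 17/2  [B divides AC with AB:BC = 1/4:3/4]
   → B = (13/4, 17/2)

B = (13/4, 17/2)
D = (12, 9)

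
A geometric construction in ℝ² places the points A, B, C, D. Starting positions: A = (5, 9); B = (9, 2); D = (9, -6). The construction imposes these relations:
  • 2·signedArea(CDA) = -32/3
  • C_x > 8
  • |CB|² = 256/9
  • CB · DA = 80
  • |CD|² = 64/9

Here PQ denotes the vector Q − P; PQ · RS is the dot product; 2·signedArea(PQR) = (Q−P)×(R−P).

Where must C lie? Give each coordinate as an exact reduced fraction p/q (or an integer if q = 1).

C = (9, -10/3)

1. C_x = 9  [2·signedArea(CDA) = -32/3 ∩ CB · DA = 80]
2. C_y = -10/3  [2·signedArea(CDA) = -32/3 ∩ CB · DA = 80]
   → C = (9, -10/3)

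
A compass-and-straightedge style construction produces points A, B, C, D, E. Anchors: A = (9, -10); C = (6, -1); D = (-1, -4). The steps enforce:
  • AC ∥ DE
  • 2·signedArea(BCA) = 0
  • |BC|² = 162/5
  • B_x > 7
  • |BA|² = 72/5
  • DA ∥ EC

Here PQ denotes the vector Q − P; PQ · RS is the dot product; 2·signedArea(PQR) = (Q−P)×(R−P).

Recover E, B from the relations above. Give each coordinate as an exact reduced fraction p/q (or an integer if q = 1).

1. E_x = -4  [DA ∥ EC ∩ AC ∥ DE]
2. E_y = 5  [DA ∥ EC ∩ AC ∥ DE]
   → E = (-4, 5)
3. B_x = 39/5  [line 9·x + 3·y + -51 = 0 ∩ |BC|² = 162/5]
4. B_y = -32/5  [line 9·x + 3·y + -51 = 0 ∩ |BC|² = 162/5]
   → B = (39/5, -32/5)

B = (39/5, -32/5)
E = (-4, 5)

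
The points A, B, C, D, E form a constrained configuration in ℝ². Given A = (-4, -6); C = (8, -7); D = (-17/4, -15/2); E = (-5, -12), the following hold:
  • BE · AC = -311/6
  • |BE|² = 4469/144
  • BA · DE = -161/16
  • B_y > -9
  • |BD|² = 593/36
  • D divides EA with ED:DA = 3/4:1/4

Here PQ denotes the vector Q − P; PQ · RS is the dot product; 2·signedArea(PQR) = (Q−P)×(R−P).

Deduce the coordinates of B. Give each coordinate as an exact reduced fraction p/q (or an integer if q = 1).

B = (-5/12, -53/6)

1. B_x = -5/12  [BA · DE = -161/16 ∩ BE · AC = -311/6]
2. B_y = -53/6  [BA · DE = -161/16 ∩ BE · AC = -311/6]
   → B = (-5/12, -53/6)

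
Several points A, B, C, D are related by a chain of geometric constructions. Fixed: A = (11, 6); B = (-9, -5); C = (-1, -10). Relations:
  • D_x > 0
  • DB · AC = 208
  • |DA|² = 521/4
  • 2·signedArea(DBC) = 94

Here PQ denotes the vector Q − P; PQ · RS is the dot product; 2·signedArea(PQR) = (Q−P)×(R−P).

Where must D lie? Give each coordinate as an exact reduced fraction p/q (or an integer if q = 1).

D = (1, 1/2)

1. D_x = 1  [2·signedArea(DBC) = 94 ∩ DB · AC = 208]
2. D_y = 1/2  [2·signedArea(DBC) = 94 ∩ DB · AC = 208]
   → D = (1, 1/2)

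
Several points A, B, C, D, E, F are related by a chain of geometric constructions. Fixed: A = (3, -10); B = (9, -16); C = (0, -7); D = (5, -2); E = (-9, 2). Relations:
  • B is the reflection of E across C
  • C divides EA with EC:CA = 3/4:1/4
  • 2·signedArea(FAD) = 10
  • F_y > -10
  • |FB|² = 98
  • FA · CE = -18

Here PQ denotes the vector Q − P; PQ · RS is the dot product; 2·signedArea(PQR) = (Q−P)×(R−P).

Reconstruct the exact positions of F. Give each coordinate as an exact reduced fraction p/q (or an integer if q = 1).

1. F_x = 2  [2·signedArea(FAD) = 10 ∩ FA · CE = -18]
2. F_y = -9  [2·signedArea(FAD) = 10 ∩ FA · CE = -18]
   → F = (2, -9)

F = (2, -9)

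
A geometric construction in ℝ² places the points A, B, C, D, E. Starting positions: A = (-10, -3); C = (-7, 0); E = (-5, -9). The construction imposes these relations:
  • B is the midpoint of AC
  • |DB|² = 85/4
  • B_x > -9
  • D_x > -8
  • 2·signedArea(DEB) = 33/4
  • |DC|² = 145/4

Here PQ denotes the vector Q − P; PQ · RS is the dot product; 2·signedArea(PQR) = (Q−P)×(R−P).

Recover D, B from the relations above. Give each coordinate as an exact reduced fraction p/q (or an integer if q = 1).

B = (-17/2, -3/2)
D = (-15/2, -6)

1. B_x = -17/2  [B is the midpoint of AC]
2. B_y = -3/2  [B is the midpoint of AC]
   → B = (-17/2, -3/2)
3. D_x = -15/2  [line -15/2·x + -7/2·y + -309/4 = 0 ∩ |DB|² = 85/4]
4. D_y = -6  [line -15/2·x + -7/2·y + -309/4 = 0 ∩ |DB|² = 85/4]
   → D = (-15/2, -6)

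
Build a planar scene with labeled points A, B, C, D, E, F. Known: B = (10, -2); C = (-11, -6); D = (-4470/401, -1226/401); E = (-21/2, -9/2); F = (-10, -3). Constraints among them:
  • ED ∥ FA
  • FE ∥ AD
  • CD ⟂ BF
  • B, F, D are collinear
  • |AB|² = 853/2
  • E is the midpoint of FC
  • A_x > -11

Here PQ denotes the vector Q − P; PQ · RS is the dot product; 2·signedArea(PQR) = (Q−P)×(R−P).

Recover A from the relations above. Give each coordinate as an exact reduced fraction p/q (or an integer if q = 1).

1. A_x = -8539/802  [FE ∥ AD ∩ ED ∥ FA]
2. A_y = -1249/802  [FE ∥ AD ∩ ED ∥ FA]
   → A = (-8539/802, -1249/802)

A = (-8539/802, -1249/802)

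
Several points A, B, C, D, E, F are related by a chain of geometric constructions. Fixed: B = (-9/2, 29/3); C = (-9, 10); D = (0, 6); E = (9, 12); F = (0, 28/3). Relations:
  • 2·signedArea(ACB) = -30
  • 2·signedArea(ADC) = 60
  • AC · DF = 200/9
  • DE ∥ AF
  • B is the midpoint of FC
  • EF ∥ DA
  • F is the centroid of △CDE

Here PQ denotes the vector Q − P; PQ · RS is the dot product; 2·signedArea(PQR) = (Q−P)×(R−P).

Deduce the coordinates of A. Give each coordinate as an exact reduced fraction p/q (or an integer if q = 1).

A = (-9, 10/3)

1. A_x = -9  [DE ∥ AF ∩ EF ∥ DA]
2. A_y = 10/3  [DE ∥ AF ∩ EF ∥ DA]
   → A = (-9, 10/3)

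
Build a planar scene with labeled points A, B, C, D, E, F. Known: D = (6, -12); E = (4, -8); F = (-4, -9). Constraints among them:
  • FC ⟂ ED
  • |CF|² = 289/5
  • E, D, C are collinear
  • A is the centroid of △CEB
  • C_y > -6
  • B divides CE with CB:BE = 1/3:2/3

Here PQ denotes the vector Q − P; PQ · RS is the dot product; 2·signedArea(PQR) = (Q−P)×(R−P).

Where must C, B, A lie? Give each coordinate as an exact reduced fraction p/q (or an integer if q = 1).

A = (10/3, -20/3)
B = (16/5, -32/5)
C = (14/5, -28/5)

1. C_x = 14/5  [E, D, C are collinear ∩ FC ⟂ ED]
2. C_y = -28/5  [E, D, C are collinear ∩ FC ⟂ ED]
   → C = (14/5, -28/5)
3. B_x = 16/5  [B divides CE with CB:BE = 1/3:2/3]
4. B_y = -32/5  [B divides CE with CB:BE = 1/3:2/3]
   → B = (16/5, -32/5)
5. A_x = 10/3  [A is the centroid of △CEB]
6. A_y = -20/3  [A is the centroid of △CEB]
   → A = (10/3, -20/3)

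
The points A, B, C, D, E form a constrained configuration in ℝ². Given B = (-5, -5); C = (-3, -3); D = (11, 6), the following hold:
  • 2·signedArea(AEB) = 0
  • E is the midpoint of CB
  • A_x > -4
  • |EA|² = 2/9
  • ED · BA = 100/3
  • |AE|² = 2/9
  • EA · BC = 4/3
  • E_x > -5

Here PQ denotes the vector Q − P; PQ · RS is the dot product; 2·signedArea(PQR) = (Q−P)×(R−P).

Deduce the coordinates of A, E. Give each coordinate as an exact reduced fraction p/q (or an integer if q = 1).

A = (-11/3, -11/3)
E = (-4, -4)

1. E_x = -4  [E is the midpoint of CB]
2. E_y = -4  [E is the midpoint of CB]
   → E = (-4, -4)
3. A_x = -11/3  [2·signedArea(AEB) = 0 ∩ EA · BC = 4/3]
4. A_y = -11/3  [2·signedArea(AEB) = 0 ∩ EA · BC = 4/3]
   → A = (-11/3, -11/3)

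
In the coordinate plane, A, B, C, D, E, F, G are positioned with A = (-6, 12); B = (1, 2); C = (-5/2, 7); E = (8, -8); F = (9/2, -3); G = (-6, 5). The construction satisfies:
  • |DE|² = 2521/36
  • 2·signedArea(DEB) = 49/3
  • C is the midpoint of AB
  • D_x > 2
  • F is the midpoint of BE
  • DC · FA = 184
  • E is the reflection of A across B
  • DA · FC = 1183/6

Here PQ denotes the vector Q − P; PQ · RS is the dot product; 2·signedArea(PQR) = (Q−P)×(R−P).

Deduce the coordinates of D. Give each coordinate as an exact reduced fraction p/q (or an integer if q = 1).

1. D_x = 13/6  [DA · FC = 1183/6 ∩ 2·signedArea(DEB) = 49/3]
2. D_y = -2  [DA · FC = 1183/6 ∩ 2·signedArea(DEB) = 49/3]
   → D = (13/6, -2)

D = (13/6, -2)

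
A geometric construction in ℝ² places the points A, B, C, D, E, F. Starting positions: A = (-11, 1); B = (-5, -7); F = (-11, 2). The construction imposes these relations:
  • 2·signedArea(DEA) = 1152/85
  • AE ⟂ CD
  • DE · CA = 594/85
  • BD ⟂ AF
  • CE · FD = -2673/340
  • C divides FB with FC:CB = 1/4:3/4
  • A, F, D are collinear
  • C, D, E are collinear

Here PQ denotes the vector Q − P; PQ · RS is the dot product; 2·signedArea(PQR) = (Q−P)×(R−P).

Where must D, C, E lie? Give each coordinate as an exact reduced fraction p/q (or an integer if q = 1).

1. D_x = -11  [A, F, D are collinear ∩ BD ⟂ AF]
2. D_y = -7  [A, F, D are collinear ∩ BD ⟂ AF]
   → D = (-11, -7)
3. C_x = -19/2  [C divides FB with FC:CB = 1/4:3/4]
4. C_y = -1/4  [C divides FB with FC:CB = 1/4:3/4]
   → C = (-19/2, -1/4)
5. E_x = -791/85  [C, D, E are collinear ∩ AE ⟂ CD]
6. E_y = 53/85  [C, D, E are collinear ∩ AE ⟂ CD]
   → E = (-791/85, 53/85)

C = (-19/2, -1/4)
D = (-11, -7)
E = (-791/85, 53/85)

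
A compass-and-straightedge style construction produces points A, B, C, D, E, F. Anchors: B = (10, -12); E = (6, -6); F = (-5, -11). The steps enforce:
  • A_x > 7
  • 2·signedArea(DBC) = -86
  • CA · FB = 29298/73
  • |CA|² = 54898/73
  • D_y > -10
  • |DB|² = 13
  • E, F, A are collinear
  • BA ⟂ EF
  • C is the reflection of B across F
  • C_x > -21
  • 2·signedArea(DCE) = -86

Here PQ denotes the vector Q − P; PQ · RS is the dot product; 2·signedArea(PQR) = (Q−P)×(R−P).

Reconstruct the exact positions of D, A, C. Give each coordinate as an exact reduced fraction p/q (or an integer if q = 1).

1. A_x = 515/73  [E, F, A are collinear ∩ BA ⟂ EF]
2. A_y = -403/73  [E, F, A are collinear ∩ BA ⟂ EF]
   → A = (515/73, -403/73)
3. C_x = -20  [C is the reflection of B across F]
4. C_y = -10  [C is the reflection of B across F]
   → C = (-20, -10)
5. D_x = 8  [2·signedArea(DBC) = -86 ∩ 2·signedArea(DCE) = -86]
6. D_y = -9  [2·signedArea(DBC) = -86 ∩ 2·signedArea(DCE) = -86]
   → D = (8, -9)

A = (515/73, -403/73)
C = (-20, -10)
D = (8, -9)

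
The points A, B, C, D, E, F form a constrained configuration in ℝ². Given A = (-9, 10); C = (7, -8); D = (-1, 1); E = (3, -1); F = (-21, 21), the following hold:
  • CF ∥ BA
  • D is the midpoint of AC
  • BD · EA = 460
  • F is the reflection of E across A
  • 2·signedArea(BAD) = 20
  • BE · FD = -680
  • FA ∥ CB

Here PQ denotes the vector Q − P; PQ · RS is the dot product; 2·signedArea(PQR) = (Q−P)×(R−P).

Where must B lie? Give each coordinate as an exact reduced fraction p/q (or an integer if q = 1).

B = (19, -19)

1. B_x = 19  [CF ∥ BA ∩ FA ∥ CB]
2. B_y = -19  [CF ∥ BA ∩ FA ∥ CB]
   → B = (19, -19)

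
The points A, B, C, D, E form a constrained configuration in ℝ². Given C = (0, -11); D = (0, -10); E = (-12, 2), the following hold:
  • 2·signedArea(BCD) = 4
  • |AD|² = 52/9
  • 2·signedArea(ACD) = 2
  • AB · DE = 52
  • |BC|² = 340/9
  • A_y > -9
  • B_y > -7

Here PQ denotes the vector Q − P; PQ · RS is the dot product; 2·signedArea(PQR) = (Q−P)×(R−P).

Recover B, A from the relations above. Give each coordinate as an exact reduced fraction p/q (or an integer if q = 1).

1. B_x = -4  [2·signedArea(BCD) = 4]
2. B_y = -19/3  [|BC|² = 340/9]
   → B = (-4, -19/3)
3. A_x = -2  [2·signedArea(ACD) = 2 ∩ AB · DE = 52]
4. A_y = -26/3  [2·signedArea(ACD) = 2 ∩ AB · DE = 52]
   → A = (-2, -26/3)

A = (-2, -26/3)
B = (-4, -19/3)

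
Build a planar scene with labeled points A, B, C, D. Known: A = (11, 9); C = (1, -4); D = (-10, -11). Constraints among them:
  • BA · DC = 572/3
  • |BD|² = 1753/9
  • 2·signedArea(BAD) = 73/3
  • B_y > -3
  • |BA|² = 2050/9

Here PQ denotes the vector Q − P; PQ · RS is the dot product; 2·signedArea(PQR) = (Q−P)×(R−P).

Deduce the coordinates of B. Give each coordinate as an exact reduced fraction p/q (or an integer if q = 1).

1. B_x = 2/3  [BA · DC = 572/3 ∩ 2·signedArea(BAD) = 73/3]
2. B_y = -2  [BA · DC = 572/3 ∩ 2·signedArea(BAD) = 73/3]
   → B = (2/3, -2)

B = (2/3, -2)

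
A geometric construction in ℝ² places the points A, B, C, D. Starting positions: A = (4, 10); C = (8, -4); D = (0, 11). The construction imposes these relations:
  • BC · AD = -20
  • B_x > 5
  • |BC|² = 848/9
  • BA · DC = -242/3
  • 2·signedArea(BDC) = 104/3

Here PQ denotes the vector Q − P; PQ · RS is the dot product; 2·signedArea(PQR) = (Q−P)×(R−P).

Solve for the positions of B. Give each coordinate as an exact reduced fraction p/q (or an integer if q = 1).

1. B_x = 16/3  [2·signedArea(BDC) = 104/3 ∩ BA · DC = -242/3]
2. B_y = 16/3  [2·signedArea(BDC) = 104/3 ∩ BA · DC = -242/3]
   → B = (16/3, 16/3)

B = (16/3, 16/3)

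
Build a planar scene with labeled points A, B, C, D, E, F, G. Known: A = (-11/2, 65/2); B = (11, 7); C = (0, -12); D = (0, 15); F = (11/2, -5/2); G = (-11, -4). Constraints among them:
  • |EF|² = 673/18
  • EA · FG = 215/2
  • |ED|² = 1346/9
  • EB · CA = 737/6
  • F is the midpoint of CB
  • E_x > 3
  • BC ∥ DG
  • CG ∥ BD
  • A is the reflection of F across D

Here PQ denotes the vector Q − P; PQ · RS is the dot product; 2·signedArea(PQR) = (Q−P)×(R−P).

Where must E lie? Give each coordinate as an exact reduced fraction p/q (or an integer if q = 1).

E = (11/3, 10/3)

1. E_x = 11/3  [EB · CA = 737/6 ∩ EA · FG = 215/2]
2. E_y = 10/3  [EB · CA = 737/6 ∩ EA · FG = 215/2]
   → E = (11/3, 10/3)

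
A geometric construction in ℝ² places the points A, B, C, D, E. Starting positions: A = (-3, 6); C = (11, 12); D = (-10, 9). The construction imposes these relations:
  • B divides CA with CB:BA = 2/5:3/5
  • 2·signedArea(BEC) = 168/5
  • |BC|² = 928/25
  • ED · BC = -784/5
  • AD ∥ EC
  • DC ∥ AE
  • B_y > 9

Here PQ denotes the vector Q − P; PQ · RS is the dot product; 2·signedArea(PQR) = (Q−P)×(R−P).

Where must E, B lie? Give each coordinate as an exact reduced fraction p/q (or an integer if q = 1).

1. E_x = 18  [AD ∥ EC ∩ DC ∥ AE]
2. E_y = 9  [AD ∥ EC ∩ DC ∥ AE]
   → E = (18, 9)
3. B_x = 27/5  [B divides CA with CB:BA = 2/5:3/5]
4. B_y = 48/5  [B divides CA with CB:BA = 2/5:3/5]
   → B = (27/5, 48/5)

B = (27/5, 48/5)
E = (18, 9)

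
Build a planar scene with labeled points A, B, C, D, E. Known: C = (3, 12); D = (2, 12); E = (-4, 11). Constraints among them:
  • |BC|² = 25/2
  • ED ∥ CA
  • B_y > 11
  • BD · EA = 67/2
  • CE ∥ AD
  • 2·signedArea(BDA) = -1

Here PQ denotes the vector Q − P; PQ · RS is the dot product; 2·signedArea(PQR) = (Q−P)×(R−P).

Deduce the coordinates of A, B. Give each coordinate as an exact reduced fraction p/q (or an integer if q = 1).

1. A_x = 9  [CE ∥ AD ∩ ED ∥ CA]
2. A_y = 13  [CE ∥ AD ∩ ED ∥ CA]
   → A = (9, 13)
3. B_x = -1/2  [2·signedArea(BDA) = -1 ∩ BD · EA = 67/2]
4. B_y = 23/2  [2·signedArea(BDA) = -1 ∩ BD · EA = 67/2]
   → B = (-1/2, 23/2)

A = (9, 13)
B = (-1/2, 23/2)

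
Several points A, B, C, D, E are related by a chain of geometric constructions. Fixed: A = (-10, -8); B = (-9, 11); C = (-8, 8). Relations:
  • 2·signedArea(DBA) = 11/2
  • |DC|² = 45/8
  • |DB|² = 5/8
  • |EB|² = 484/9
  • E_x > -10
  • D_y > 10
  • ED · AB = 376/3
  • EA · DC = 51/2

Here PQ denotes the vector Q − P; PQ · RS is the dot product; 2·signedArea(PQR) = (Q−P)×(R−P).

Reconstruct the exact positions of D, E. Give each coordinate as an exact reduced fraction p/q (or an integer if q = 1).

1. D_x = -35/4  [line 19·x + -1·y + 353/2 = 0 ∩ |DC|² = 45/8]
2. D_y = 41/4  [line 19·x + -1·y + 353/2 = 0 ∩ |DC|² = 45/8]
   → D = (-35/4, 41/4)
3. E_x = -9  [EA · DC = 51/2 ∩ ED · AB = 376/3]
4. E_y = 11/3  [EA · DC = 51/2 ∩ ED · AB = 376/3]
   → E = (-9, 11/3)

D = (-35/4, 41/4)
E = (-9, 11/3)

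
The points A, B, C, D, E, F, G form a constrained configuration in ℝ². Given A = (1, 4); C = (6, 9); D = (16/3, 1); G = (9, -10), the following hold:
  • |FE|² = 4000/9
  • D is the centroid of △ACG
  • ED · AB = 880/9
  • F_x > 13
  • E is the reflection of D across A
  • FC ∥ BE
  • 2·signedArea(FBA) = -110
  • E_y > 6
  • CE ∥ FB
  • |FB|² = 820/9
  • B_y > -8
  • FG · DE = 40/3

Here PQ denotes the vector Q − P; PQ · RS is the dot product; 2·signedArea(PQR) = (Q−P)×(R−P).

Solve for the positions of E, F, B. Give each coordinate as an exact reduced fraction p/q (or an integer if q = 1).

B = (14/3, -7)
E = (-10/3, 7)
F = (14, -5)

1. E_x = -10/3  [E is the reflection of D across A]
2. E_y = 7  [E is the reflection of D across A]
   → E = (-10/3, 7)
3. F_x = 14  [line 26/3·x + -6·y + -454/3 = 0 ∩ |FE|² = 4000/9]
4. F_y = -5  [line 26/3·x + -6·y + -454/3 = 0 ∩ |FE|² = 4000/9]
   → F = (14, -5)
5. B_x = 14/3  [FC ∥ BE ∩ CE ∥ FB]
6. B_y = -7  [FC ∥ BE ∩ CE ∥ FB]
   → B = (14/3, -7)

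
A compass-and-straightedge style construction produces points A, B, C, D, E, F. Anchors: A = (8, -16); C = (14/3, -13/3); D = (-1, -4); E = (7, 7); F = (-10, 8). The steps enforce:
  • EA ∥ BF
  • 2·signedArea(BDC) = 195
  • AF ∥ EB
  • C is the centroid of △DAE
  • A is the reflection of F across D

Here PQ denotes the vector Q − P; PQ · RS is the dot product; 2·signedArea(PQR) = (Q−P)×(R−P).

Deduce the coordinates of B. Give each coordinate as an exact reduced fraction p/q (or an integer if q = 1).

1. B_x = -11  [EA ∥ BF ∩ AF ∥ EB]
2. B_y = 31  [EA ∥ BF ∩ AF ∥ EB]
   → B = (-11, 31)

B = (-11, 31)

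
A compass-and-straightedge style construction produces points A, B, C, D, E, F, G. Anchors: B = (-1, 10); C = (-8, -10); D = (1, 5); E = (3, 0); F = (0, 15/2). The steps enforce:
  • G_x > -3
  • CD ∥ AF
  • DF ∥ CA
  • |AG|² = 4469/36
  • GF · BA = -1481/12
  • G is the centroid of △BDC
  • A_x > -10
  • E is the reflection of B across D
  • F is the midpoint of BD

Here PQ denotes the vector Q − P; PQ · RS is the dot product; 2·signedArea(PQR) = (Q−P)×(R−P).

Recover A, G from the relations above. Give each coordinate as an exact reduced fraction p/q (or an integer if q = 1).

1. A_x = -9  [CD ∥ AF ∩ DF ∥ CA]
2. A_y = -15/2  [CD ∥ AF ∩ DF ∥ CA]
   → A = (-9, -15/2)
3. G_x = -8/3  [G is the centroid of △BDC]
4. G_y = 5/3  [G is the centroid of △BDC]
   → G = (-8/3, 5/3)

A = (-9, -15/2)
G = (-8/3, 5/3)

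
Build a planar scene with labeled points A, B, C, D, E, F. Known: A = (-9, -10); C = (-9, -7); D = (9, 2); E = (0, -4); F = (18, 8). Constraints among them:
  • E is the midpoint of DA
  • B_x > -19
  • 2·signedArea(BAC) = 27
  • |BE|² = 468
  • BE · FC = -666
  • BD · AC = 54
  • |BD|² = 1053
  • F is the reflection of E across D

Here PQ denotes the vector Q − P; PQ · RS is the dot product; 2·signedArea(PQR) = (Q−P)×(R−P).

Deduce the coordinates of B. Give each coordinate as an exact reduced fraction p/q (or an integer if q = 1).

B = (-18, -16)

1. B_x = -18  [2·signedArea(BAC) = 27 ∩ BE · FC = -666]
2. B_y = -16  [2·signedArea(BAC) = 27 ∩ BE · FC = -666]
   → B = (-18, -16)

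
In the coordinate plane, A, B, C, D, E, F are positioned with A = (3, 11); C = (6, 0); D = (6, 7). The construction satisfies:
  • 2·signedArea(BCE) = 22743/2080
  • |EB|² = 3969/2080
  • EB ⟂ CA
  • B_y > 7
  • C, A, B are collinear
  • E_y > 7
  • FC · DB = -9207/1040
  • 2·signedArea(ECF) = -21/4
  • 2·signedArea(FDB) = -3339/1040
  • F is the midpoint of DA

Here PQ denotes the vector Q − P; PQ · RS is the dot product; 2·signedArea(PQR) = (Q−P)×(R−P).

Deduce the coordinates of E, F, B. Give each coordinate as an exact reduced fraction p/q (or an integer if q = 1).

B = (2037/520, 3971/520)
E = (21/4, 8)
F = (9/2, 9)

1. F_x = 9/2  [F is the midpoint of DA]
2. F_y = 9  [F is the midpoint of DA]
   → F = (9/2, 9)
3. B_x = 2037/520  [C, A, B are collinear ∩ FC · DB = -9207/1040]
4. B_y = 3971/520  [C, A, B are collinear ∩ FC · DB = -9207/1040]
   → B = (2037/520, 3971/520)
5. E_x = 21/4  [2·signedArea(ECF) = -21/4 ∩ EB ⟂ CA]
6. E_y = 8  [2·signedArea(ECF) = -21/4 ∩ EB ⟂ CA]
   → E = (21/4, 8)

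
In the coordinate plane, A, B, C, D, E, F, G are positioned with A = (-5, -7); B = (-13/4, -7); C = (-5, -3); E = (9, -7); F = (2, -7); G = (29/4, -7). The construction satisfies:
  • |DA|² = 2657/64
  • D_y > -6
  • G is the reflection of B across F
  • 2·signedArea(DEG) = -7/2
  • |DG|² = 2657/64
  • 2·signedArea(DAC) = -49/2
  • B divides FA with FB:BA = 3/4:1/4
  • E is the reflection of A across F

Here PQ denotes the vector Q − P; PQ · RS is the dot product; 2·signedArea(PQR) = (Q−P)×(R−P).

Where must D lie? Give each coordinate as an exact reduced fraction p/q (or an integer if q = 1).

D = (9/8, -5)

1. D_x = 9/8  [2·signedArea(DAC) = -49/2 ∩ 2·signedArea(DEG) = -7/2]
2. D_y = -5  [2·signedArea(DAC) = -49/2 ∩ 2·signedArea(DEG) = -7/2]
   → D = (9/8, -5)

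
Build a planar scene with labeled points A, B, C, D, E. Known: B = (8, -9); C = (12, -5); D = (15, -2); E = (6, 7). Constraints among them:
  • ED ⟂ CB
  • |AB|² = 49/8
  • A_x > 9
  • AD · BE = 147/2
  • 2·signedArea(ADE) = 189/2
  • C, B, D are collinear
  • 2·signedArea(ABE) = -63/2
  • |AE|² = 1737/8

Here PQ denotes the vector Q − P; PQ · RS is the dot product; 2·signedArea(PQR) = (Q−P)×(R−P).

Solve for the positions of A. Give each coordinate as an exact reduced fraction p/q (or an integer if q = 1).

1. A_x = 39/4  [2·signedArea(ABE) = -63/2 ∩ AD · BE = 147/2]
2. A_y = -29/4  [2·signedArea(ABE) = -63/2 ∩ AD · BE = 147/2]
   → A = (39/4, -29/4)

A = (39/4, -29/4)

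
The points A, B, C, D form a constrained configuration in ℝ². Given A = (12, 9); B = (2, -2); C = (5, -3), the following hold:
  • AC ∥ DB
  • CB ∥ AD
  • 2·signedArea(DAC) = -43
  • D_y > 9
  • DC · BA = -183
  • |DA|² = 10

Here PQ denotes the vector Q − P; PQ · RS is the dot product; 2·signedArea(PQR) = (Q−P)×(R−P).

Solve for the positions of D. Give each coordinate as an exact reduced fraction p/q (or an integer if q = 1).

1. D_x = 9  [AC ∥ DB ∩ CB ∥ AD]
2. D_y = 10  [AC ∥ DB ∩ CB ∥ AD]
   → D = (9, 10)

D = (9, 10)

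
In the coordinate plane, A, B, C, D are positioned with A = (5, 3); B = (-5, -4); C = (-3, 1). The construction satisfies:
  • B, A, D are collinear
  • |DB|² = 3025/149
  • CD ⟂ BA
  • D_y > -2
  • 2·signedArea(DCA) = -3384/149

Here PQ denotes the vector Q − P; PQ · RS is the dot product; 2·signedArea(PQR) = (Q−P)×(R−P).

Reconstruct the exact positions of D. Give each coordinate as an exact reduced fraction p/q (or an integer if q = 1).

D = (-195/149, -211/149)

1. D_x = -195/149  [B, A, D are collinear ∩ CD ⟂ BA]
2. D_y = -211/149  [B, A, D are collinear ∩ CD ⟂ BA]
   → D = (-195/149, -211/149)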